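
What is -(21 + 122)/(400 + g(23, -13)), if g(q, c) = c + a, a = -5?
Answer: -143/382 ≈ -0.37435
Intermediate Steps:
g(q, c) = -5 + c (g(q, c) = c - 5 = -5 + c)
-(21 + 122)/(400 + g(23, -13)) = -(21 + 122)/(400 + (-5 - 13)) = -143/(400 - 18) = -143/382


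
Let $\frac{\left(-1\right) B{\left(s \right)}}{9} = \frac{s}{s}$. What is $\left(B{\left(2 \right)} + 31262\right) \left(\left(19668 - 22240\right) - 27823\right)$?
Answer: $-949934935$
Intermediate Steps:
$B{\left(s \right)} = -9$ ($B{\left(s \right)} = - 9 \frac{s}{s} = \left(-9\right) 1 = -9$)
$\left(B{\left(2 \right)} + 31262\right) \left(\left(19668 - 22240\right) - 27823\right) = \left(-9 + 31262\right) \left(\left(19668 - 22240\right) - 27823\right) = 31253 \left(-2572 - 27823\right) = 31253 \left(-30395\right) = -949934935$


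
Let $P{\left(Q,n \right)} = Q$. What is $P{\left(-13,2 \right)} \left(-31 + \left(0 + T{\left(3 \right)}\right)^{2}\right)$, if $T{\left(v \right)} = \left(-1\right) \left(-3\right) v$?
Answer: $-650$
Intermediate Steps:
$T{\left(v \right)} = 3 v$
$P{\left(-13,2 \right)} \left(-31 + \left(0 + T{\left(3 \right)}\right)^{2}\right) = - 13 \left(-31 + \left(0 + 3 \cdot 3\right)^{2}\right) = - 13 \left(-31 + \left(0 + 9\right)^{2}\right) = - 13 \left(-31 + 9^{2}\right) = - 13 \left(-31 + 81\right) = \left(-13\right) 50 = -650$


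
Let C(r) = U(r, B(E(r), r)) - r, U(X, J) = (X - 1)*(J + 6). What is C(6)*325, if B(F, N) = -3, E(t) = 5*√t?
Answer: 2925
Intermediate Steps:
U(X, J) = (-1 + X)*(6 + J)
C(r) = -3 + 2*r (C(r) = (-6 - 1*(-3) + 6*r - 3*r) - r = (-6 + 3 + 6*r - 3*r) - r = (-3 + 3*r) - r = -3 + 2*r)
C(6)*325 = (-3 + 2*6)*325 = (-3 + 12)*325 = 9*325 = 2925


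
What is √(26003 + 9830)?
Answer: √35833 ≈ 189.30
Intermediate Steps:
√(26003 + 9830) = √35833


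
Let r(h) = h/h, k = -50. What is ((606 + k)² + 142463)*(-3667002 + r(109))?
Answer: -1656013984599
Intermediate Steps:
r(h) = 1
((606 + k)² + 142463)*(-3667002 + r(109)) = ((606 - 50)² + 142463)*(-3667002 + 1) = (556² + 142463)*(-3667001) = (309136 + 142463)*(-3667001) = 451599*(-3667001) = -1656013984599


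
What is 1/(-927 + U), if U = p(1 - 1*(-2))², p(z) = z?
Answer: -1/918 ≈ -0.0010893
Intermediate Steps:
U = 9 (U = (1 - 1*(-2))² = (1 + 2)² = 3² = 9)
1/(-927 + U) = 1/(-927 + 9) = 1/(-918) = -1/918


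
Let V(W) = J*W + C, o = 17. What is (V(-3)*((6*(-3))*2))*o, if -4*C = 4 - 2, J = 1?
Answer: 2142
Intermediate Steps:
C = -½ (C = -(4 - 2)/4 = -¼*2 = -½ ≈ -0.50000)
V(W) = -½ + W (V(W) = 1*W - ½ = W - ½ = -½ + W)
(V(-3)*((6*(-3))*2))*o = ((-½ - 3)*((6*(-3))*2))*17 = -(-63)*2*17 = -7/2*(-36)*17 = 126*17 = 2142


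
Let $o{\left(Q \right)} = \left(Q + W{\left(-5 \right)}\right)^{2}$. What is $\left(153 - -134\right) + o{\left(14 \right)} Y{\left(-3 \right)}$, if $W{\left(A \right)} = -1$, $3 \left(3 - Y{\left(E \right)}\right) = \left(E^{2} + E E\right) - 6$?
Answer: $118$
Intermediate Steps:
$Y{\left(E \right)} = 5 - \frac{2 E^{2}}{3}$ ($Y{\left(E \right)} = 3 - \frac{\left(E^{2} + E E\right) - 6}{3} = 3 - \frac{\left(E^{2} + E^{2}\right) - 6}{3} = 3 - \frac{2 E^{2} - 6}{3} = 3 - \frac{-6 + 2 E^{2}}{3} = 3 - \left(-2 + \frac{2 E^{2}}{3}\right) = 5 - \frac{2 E^{2}}{3}$)
$o{\left(Q \right)} = \left(-1 + Q\right)^{2}$ ($o{\left(Q \right)} = \left(Q - 1\right)^{2} = \left(-1 + Q\right)^{2}$)
$\left(153 - -134\right) + o{\left(14 \right)} Y{\left(-3 \right)} = \left(153 - -134\right) + \left(-1 + 14\right)^{2} \left(5 - \frac{2 \left(-3\right)^{2}}{3}\right) = \left(153 + 134\right) + 13^{2} \left(5 - 6\right) = 287 + 169 \left(5 - 6\right) = 287 + 169 \left(-1\right) = 287 - 169 = 118$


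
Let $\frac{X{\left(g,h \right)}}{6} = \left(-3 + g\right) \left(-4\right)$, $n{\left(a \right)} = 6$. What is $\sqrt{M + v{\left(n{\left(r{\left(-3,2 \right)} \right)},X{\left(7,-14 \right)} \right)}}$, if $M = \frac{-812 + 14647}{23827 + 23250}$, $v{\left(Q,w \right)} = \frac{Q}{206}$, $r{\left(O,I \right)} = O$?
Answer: $\frac{14 \sqrt{38747807621}}{4848931} \approx 0.56834$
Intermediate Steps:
$X{\left(g,h \right)} = 72 - 24 g$ ($X{\left(g,h \right)} = 6 \left(-3 + g\right) \left(-4\right) = 6 \left(12 - 4 g\right) = 72 - 24 g$)
$v{\left(Q,w \right)} = \frac{Q}{206}$ ($v{\left(Q,w \right)} = Q \frac{1}{206} = \frac{Q}{206}$)
$M = \frac{13835}{47077} \approx 0.29388$
$\sqrt{M + v{\left(n{\left(r{\left(-3,2 \right)} \right)},X{\left(7,-14 \right)} \right)}} = \sqrt{\frac{13835}{47077} + \frac{1}{206} \cdot 6} = \sqrt{\frac{13835}{47077} + \frac{3}{103}} = \sqrt{\frac{1566236}{4848931}} = \frac{14 \sqrt{38747807621}}{4848931}$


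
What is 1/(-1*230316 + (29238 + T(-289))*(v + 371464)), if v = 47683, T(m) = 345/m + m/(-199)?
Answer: 57511/704791439750672 ≈ 8.1600e-11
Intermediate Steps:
T(m) = 345/m - m/199 (T(m) = 345/m + m*(-1/199) = 345/m - m/199)
1/(-1*230316 + (29238 + T(-289))*(v + 371464)) = 1/(-1*230316 + (29238 + (345/(-289) - 1/199*(-289)))*(47683 + 371464)) = 1/(-230316 + (29238 + (345*(-1/289) + 289/199))*419147) = 1/(-230316 + (29238 + (-345/289 + 289/199))*419147) = 1/(-230316 + (29238 + 14866/57511)*419147) = 1/(-230316 + (1681521484/57511)*419147) = 1/(-230316 + 704804685454148/57511) = 1/(704791439750672/57511) = 57511/704791439750672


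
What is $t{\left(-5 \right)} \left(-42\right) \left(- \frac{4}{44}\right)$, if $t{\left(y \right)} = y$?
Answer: $- \frac{210}{11} \approx -19.091$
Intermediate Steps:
$t{\left(-5 \right)} \left(-42\right) \left(- \frac{4}{44}\right) = \left(-5\right) \left(-42\right) \left(- \frac{4}{44}\right) = 210 \left(\left(-4\right) \frac{1}{44}\right) = 210 \left(- \frac{1}{11}\right) = - \frac{210}{11}$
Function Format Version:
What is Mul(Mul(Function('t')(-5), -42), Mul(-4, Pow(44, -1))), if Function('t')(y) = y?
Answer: Rational(-210, 11) ≈ -19.091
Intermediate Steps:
Mul(Mul(Function('t')(-5), -42), Mul(-4, Pow(44, -1))) = Mul(Mul(-5, -42), Mul(-4, Pow(44, -1))) = Mul(210, Mul(-4, Rational(1, 44))) = Mul(210, Rational(-1, 11)) = Rational(-210, 11)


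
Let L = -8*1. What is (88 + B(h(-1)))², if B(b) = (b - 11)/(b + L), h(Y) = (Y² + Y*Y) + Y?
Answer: 391876/49 ≈ 7997.5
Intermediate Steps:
h(Y) = Y + 2*Y² (h(Y) = (Y² + Y²) + Y = 2*Y² + Y = Y + 2*Y²)
L = -8
B(b) = (-11 + b)/(-8 + b) (B(b) = (b - 11)/(b - 8) = (-11 + b)/(-8 + b))
(88 + B(h(-1)))² = (88 + (-11 - (1 + 2*(-1)))/(-8 - (1 + 2*(-1))))² = (88 + (-11 - (1 - 2))/(-8 - (1 - 2)))² = (88 + (-11 - 1*(-1))/(-8 - 1*(-1)))² = (88 + (-11 + 1)/(-8 + 1))² = (88 - 10/(-7))² = (88 - ⅐*(-10))² = (88 + 10/7)² = (626/7)² = 391876/49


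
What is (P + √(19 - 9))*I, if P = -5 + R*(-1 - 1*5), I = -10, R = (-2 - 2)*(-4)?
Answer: 1010 - 10*√10 ≈ 978.38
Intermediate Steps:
R = 16 (R = -4*(-4) = 16)
P = -101 (P = -5 + 16*(-1 - 1*5) = -5 + 16*(-1 - 5) = -5 + 16*(-6) = -5 - 96 = -101)
(P + √(19 - 9))*I = (-101 + √(19 - 9))*(-10) = (-101 + √10)*(-10) = 1010 - 10*√10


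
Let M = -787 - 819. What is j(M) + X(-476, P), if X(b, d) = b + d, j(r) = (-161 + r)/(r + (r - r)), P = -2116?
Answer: -4160985/1606 ≈ -2590.9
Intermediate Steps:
M = -1606
j(r) = (-161 + r)/r (j(r) = (-161 + r)/(r + 0) = (-161 + r)/r)
j(M) + X(-476, P) = (-161 - 1606)/(-1606) + (-476 - 2116) = -1/1606*(-1767) - 2592 = 1767/1606 - 2592 = -4160985/1606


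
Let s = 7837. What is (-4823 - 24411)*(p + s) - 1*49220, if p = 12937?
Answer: -607356336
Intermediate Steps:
(-4823 - 24411)*(p + s) - 1*49220 = (-4823 - 24411)*(12937 + 7837) - 1*49220 = -29234*20774 - 49220 = -607307116 - 49220 = -607356336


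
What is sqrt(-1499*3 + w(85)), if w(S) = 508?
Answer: I*sqrt(3989) ≈ 63.159*I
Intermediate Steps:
sqrt(-1499*3 + w(85)) = sqrt(-1499*3 + 508) = sqrt(-4497 + 508) = sqrt(-3989) = I*sqrt(3989)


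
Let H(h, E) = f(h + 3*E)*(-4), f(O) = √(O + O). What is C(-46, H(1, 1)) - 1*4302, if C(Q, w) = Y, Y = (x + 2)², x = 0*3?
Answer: -4298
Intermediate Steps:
x = 0
f(O) = √2*√O (f(O) = √(2*O) = √2*√O)
H(h, E) = -4*√2*√(h + 3*E) (H(h, E) = (√2*√(h + 3*E))*(-4) = -4*√2*√(h + 3*E))
Y = 4 (Y = (0 + 2)² = 2² = 4)
C(Q, w) = 4
C(-46, H(1, 1)) - 1*4302 = 4 - 1*4302 = 4 - 4302 = -4298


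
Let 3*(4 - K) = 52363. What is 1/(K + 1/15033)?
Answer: -5011/87443620 ≈ -5.7306e-5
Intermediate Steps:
K = -52351/3 (K = 4 - 1/3*52363 = 4 - 52363/3 = -52351/3 ≈ -17450.)
1/(K + 1/15033) = 1/(-52351/3 + 1/15033) = 1/(-87443620/5011) = -5011/87443620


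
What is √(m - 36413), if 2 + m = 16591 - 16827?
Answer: I*√36651 ≈ 191.44*I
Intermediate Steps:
m = -238 (m = -2 + (16591 - 16827) = -2 - 236 = -238)
√(m - 36413) = √(-238 - 36413) = √(-36651) = I*√36651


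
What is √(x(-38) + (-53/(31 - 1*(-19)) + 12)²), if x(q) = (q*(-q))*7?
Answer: I*√24970791/50 ≈ 99.942*I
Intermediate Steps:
x(q) = -7*q² (x(q) = -q²*7 = -7*q²)
√(x(-38) + (-53/(31 - 1*(-19)) + 12)²) = √(-7*(-38)² + (-53/(31 - 1*(-19)) + 12)²) = √(-7*1444 + (-53/(31 + 19) + 12)²) = √(-10108 + (-53/50 + 12)²) = √(-10108 + (547/50)²) = √(-10108 + 299209/2500) = √(-24970791/2500) = I*√24970791/50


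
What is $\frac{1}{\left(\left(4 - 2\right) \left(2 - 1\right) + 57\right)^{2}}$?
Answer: $\frac{1}{3481} \approx 0.00028727$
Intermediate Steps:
$\frac{1}{\left(\left(4 - 2\right) \left(2 - 1\right) + 57\right)^{2}} = \frac{1}{\left(2 \left(2 - 1\right) + 57\right)^{2}} = \frac{1}{\left(2 \cdot 1 + 57\right)^{2}} = \frac{1}{\left(2 + 57\right)^{2}} = \frac{1}{59^{2}} = \frac{1}{3481}$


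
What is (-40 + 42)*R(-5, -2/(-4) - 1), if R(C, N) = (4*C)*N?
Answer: 20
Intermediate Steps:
R(C, N) = 4*C*N
(-40 + 42)*R(-5, -2/(-4) - 1) = (-40 + 42)*(4*(-5)*(-2/(-4) - 1)) = 2*(4*(-5)*(-2*(-1/4) - 1)) = 2*(4*(-5)*(1/2 - 1)) = 2*(4*(-5)*(-1/2)) = 2*10 = 20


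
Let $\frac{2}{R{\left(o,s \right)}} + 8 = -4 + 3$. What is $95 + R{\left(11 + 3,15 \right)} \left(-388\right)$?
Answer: $\frac{1631}{9} \approx 181.22$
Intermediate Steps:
$R{\left(o,s \right)} = - \frac{2}{9}$ ($R{\left(o,s \right)} = \frac{2}{-8 + \left(-4 + 3\right)} = \frac{2}{-8 - 1} = \frac{2}{-9} = 2 \left(- \frac{1}{9}\right) = - \frac{2}{9}$)
$95 + R{\left(11 + 3,15 \right)} \left(-388\right) = 95 - - \frac{776}{9} = 95 + \frac{776}{9} = \frac{1631}{9}$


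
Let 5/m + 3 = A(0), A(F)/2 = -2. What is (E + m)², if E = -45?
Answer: 102400/49 ≈ 2089.8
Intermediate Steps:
A(F) = -4 (A(F) = 2*(-2) = -4)
m = -5/7 (m = 5/(-3 - 4) = 5/(-7) = 5*(-⅐) = -5/7 ≈ -0.71429)
(E + m)² = (-45 - 5/7)² = (-320/7)² = 102400/49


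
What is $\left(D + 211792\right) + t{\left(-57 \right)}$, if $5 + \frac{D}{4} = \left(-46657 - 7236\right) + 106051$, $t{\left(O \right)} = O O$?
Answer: $423653$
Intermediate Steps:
$t{\left(O \right)} = O^{2}$
$D = 208612$ ($D = -20 + 4 \left(\left(-46657 - 7236\right) + 106051\right) = -20 + 4 \left(-53893 + 106051\right) = -20 + 4 \cdot 52158 = -20 + 208632 = 208612$)
$\left(D + 211792\right) + t{\left(-57 \right)} = \left(208612 + 211792\right) + \left(-57\right)^{2} = 420404 + 3249 = 423653$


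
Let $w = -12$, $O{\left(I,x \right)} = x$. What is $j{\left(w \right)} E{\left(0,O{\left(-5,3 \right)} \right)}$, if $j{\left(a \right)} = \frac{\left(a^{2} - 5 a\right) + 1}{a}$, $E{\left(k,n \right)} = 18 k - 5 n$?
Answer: $\frac{1025}{4} \approx 256.25$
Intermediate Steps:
$E{\left(k,n \right)} = - 5 n + 18 k$
$j{\left(a \right)} = \frac{1 + a^{2} - 5 a}{a}$
$j{\left(w \right)} E{\left(0,O{\left(-5,3 \right)} \right)} = \left(-5 - 12 + \frac{1}{-12}\right) \left(\left(-5\right) 3 + 18 \cdot 0\right) = \left(-5 - 12 - \frac{1}{12}\right) \left(-15 + 0\right) = \left(- \frac{205}{12}\right) \left(-15\right) = \frac{1025}{4}$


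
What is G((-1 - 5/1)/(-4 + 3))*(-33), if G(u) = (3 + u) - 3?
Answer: -198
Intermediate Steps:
G(u) = u
G((-1 - 5/1)/(-4 + 3))*(-33) = ((-1 - 5/1)/(-4 + 3))*(-33) = ((-1 - 5*1)/(-1))*(-33) = ((-1 - 5)*(-1))*(-33) = -6*(-1)*(-33) = 6*(-33) = -198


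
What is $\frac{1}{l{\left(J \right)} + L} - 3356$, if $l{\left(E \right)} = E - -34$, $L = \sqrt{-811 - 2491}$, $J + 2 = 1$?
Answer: $\frac{- 3356 \sqrt{3302} + 110747 i}{\sqrt{3302} - 33 i} \approx -3356.0 - 0.013086 i$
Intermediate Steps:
$J = -1$ ($J = -2 + 1 = -1$)
$L = i \sqrt{3302}$ ($L = \sqrt{-3302} = i \sqrt{3302} \approx 57.463 i$)
$l{\left(E \right)} = 34 + E$ ($l{\left(E \right)} = E + 34 = 34 + E$)
$\frac{1}{l{\left(J \right)} + L} - 3356 = \frac{1}{\left(34 - 1\right) + i \sqrt{3302}} - 3356 = \frac{1}{33 + i \sqrt{3302}} - 3356 = -3356 + \frac{1}{33 + i \sqrt{3302}}$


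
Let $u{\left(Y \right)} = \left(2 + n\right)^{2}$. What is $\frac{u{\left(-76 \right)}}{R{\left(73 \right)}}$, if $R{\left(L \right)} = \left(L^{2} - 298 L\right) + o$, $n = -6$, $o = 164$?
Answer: $- \frac{16}{16261} \approx -0.00098395$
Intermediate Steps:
$u{\left(Y \right)} = 16$ ($u{\left(Y \right)} = \left(2 - 6\right)^{2} = \left(-4\right)^{2} = 16$)
$R{\left(L \right)} = 164 + L^{2} - 298 L$ ($R{\left(L \right)} = \left(L^{2} - 298 L\right) + 164 = 164 + L^{2} - 298 L$)
$\frac{u{\left(-76 \right)}}{R{\left(73 \right)}} = \frac{16}{164 + 73^{2} - 21754} = \frac{16}{164 + 5329 - 21754} = \frac{16}{-16261} = 16 \left(- \frac{1}{16261}\right) = - \frac{16}{16261}$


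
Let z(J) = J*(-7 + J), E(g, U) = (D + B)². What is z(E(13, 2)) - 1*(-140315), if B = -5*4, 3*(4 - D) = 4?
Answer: 18506779/81 ≈ 2.2848e+5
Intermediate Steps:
D = 8/3 (D = 4 - ⅓*4 = 4 - 4/3 = 8/3 ≈ 2.6667)
B = -20
E(g, U) = 2704/9 (E(g, U) = (8/3 - 20)² = (-52/3)² = 2704/9)
z(E(13, 2)) - 1*(-140315) = 2704*(-7 + 2704/9)/9 - 1*(-140315) = (2704/9)*(2641/9) + 140315 = 7141264/81 + 140315 = 18506779/81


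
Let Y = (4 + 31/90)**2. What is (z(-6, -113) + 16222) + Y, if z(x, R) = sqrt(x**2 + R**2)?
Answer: 131551081/8100 + sqrt(12805) ≈ 16354.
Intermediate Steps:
Y = 152881/8100 (Y = (4 + 31*(1/90))**2 = (4 + 31/90)**2 = (391/90)**2 = 152881/8100 ≈ 18.874)
z(x, R) = sqrt(R**2 + x**2)
(z(-6, -113) + 16222) + Y = (sqrt((-113)**2 + (-6)**2) + 16222) + 152881/8100 = (sqrt(12769 + 36) + 16222) + 152881/8100 = (sqrt(12805) + 16222) + 152881/8100 = (16222 + sqrt(12805)) + 152881/8100 = 131551081/8100 + sqrt(12805)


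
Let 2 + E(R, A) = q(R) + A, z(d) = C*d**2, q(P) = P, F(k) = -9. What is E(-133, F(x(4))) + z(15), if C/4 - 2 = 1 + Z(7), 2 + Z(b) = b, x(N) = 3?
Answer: 7056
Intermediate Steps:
Z(b) = -2 + b
C = 32 (C = 8 + 4*(1 + (-2 + 7)) = 8 + 4*(1 + 5) = 8 + 4*6 = 8 + 24 = 32)
z(d) = 32*d**2
E(R, A) = -2 + A + R (E(R, A) = -2 + (R + A) = -2 + (A + R) = -2 + A + R)
E(-133, F(x(4))) + z(15) = (-2 - 9 - 133) + 32*15**2 = -144 + 32*225 = -144 + 7200 = 7056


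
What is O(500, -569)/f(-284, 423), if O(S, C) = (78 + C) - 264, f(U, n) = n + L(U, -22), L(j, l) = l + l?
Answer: -755/379 ≈ -1.9921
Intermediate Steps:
L(j, l) = 2*l
f(U, n) = -44 + n (f(U, n) = n + 2*(-22) = n - 44 = -44 + n)
O(S, C) = -186 + C
O(500, -569)/f(-284, 423) = (-186 - 569)/(-44 + 423) = -755/379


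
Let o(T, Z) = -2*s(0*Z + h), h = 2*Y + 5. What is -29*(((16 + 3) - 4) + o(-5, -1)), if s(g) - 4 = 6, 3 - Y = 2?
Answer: 145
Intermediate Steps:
Y = 1 (Y = 3 - 1*2 = 3 - 2 = 1)
h = 7 (h = 2*1 + 5 = 2 + 5 = 7)
s(g) = 10 (s(g) = 4 + 6 = 10)
o(T, Z) = -20 (o(T, Z) = -2*10 = -20)
-29*(((16 + 3) - 4) + o(-5, -1)) = -29*(((16 + 3) - 4) - 20) = -29*((19 - 4) - 20) = -29*(15 - 20) = -29*(-5) = 145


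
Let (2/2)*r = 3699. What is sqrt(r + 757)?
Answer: 2*sqrt(1114) ≈ 66.753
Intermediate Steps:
r = 3699
sqrt(r + 757) = sqrt(3699 + 757) = sqrt(4456) = 2*sqrt(1114)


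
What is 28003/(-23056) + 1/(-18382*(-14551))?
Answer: -3745071951195/3083468884496 ≈ -1.2146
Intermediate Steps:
28003/(-23056) + 1/(-18382*(-14551)) = 28003*(-1/23056) - 1/18382*(-1/14551) = -28003/23056 + 1/267476482 = -3745071951195/3083468884496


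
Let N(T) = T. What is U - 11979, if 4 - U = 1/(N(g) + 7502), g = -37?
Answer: -89393376/7465 ≈ -11975.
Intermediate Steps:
U = 29859/7465 (U = 4 - 1/(-37 + 7502) = 4 - 1/7465 = 29859/7465 ≈ 3.9999)
U - 11979 = 29859/7465 - 11979 = -89393376/7465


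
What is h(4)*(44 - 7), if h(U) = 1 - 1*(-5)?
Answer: 222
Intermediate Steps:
h(U) = 6 (h(U) = 1 + 5 = 6)
h(4)*(44 - 7) = 6*(44 - 7) = 6*37 = 222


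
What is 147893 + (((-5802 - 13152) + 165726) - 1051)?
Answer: 293614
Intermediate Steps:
147893 + (((-5802 - 13152) + 165726) - 1051) = 147893 + ((-18954 + 165726) - 1051) = 147893 + (146772 - 1051) = 147893 + 145721 = 293614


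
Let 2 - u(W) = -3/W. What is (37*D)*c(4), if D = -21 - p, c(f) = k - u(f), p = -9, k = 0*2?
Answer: 1221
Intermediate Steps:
u(W) = 2 + 3/W (u(W) = 2 - (-3)/W = 2 + 3/W)
k = 0
c(f) = -2 - 3/f (c(f) = 0 - (2 + 3/f) = 0 + (-2 - 3/f) = -2 - 3/f)
D = -12 (D = -21 - 1*(-9) = -21 + 9 = -12)
(37*D)*c(4) = (37*(-12))*(-2 - 3/4) = -444*(-2 - 3*¼) = -444*(-2 - ¾) = -444*(-11/4) = 1221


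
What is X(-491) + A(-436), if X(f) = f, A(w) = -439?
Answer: -930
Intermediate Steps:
X(-491) + A(-436) = -491 - 439 = -930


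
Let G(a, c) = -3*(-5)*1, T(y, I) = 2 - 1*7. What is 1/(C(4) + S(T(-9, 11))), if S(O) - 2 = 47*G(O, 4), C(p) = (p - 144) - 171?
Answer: 1/396 ≈ 0.0025253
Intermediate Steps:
T(y, I) = -5 (T(y, I) = 2 - 7 = -5)
G(a, c) = 15 (G(a, c) = 15*1 = 15)
C(p) = -315 + p (C(p) = (-144 + p) - 171 = -315 + p)
S(O) = 707 (S(O) = 2 + 47*15 = 2 + 705 = 707)
1/(C(4) + S(T(-9, 11))) = 1/((-315 + 4) + 707) = 1/(-311 + 707) = 1/396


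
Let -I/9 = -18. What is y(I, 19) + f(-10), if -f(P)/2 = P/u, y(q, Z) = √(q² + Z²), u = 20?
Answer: 1 + √26605 ≈ 164.11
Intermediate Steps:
I = 162 (I = -9*(-18) = 162)
y(q, Z) = √(Z² + q²)
f(P) = -P/10 (f(P) = -2*P/20 = -P/10)
y(I, 19) + f(-10) = √(19² + 162²) - ⅒*(-10) = √(361 + 26244) + 1 = √26605 + 1 = 1 + √26605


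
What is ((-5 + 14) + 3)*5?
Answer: 60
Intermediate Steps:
((-5 + 14) + 3)*5 = (9 + 3)*5 = 12*5 = 60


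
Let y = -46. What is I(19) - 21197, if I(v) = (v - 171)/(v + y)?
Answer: -572167/27 ≈ -21191.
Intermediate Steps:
I(v) = (-171 + v)/(-46 + v) (I(v) = (v - 171)/(v - 46) = (-171 + v)/(-46 + v))
I(19) - 21197 = (-171 + 19)/(-46 + 19) - 21197 = -152/(-27) - 21197 = -1/27*(-152) - 21197 = 152/27 - 21197 = -572167/27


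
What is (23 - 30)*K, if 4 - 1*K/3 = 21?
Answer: 357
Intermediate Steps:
K = -51 (K = 12 - 3*21 = 12 - 63 = -51)
(23 - 30)*K = (23 - 30)*(-51) = -7*(-51) = 357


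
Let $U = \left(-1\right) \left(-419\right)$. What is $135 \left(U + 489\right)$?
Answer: $122580$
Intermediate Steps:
$U = 419$
$135 \left(U + 489\right) = 135 \left(419 + 489\right) = 135 \cdot 908 = 122580$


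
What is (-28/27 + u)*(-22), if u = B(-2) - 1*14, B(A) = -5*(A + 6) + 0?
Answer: 20812/27 ≈ 770.81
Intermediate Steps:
B(A) = -30 - 5*A (B(A) = -5*(6 + A) + 0 = (-30 - 5*A) + 0 = -30 - 5*A)
u = -34 (u = (-30 - 5*(-2)) - 1*14 = (-30 + 10) - 14 = -20 - 14 = -34)
(-28/27 + u)*(-22) = (-28/27 - 34)*(-22) = -946/27*(-22) = 20812/27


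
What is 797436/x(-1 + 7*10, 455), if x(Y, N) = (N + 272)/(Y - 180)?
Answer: -88515396/727 ≈ -1.2175e+5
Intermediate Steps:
x(Y, N) = (272 + N)/(-180 + Y)
797436/x(-1 + 7*10, 455) = 797436/(((272 + 455)/(-180 + (-1 + 7*10)))) = 797436/((727/(-180 + (-1 + 70)))) = 797436/((727/(-180 + 69))) = 797436/((727/(-111))) = 797436/((-1/111*727)) = 797436/(-727/111) = 797436*(-111/727) = -88515396/727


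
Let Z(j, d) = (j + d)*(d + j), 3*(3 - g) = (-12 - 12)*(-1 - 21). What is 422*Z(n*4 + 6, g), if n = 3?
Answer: 10138550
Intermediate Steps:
g = -173 (g = 3 - (-12 - 12)*(-1 - 21)/3 = 3 - (-8)*(-22) = 3 - ⅓*528 = 3 - 176 = -173)
Z(j, d) = (d + j)² (Z(j, d) = (d + j)*(d + j) = (d + j)²)
422*Z(n*4 + 6, g) = 422*(-173 + (3*4 + 6))² = 422*(-173 + (12 + 6))² = 422*(-173 + 18)² = 422*(-155)² = 422*24025 = 10138550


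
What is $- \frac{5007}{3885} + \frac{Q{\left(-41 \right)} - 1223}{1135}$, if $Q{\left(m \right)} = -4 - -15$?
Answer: $- \frac{692771}{293965} \approx -2.3566$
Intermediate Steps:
$Q{\left(m \right)} = 11$ ($Q{\left(m \right)} = -4 + 15 = 11$)
$- \frac{5007}{3885} + \frac{Q{\left(-41 \right)} - 1223}{1135} = - \frac{5007}{3885} + \frac{11 - 1223}{1135} = \left(-5007\right) \frac{1}{3885} - \frac{1212}{1135} = - \frac{1669}{1295} - \frac{1212}{1135} = - \frac{692771}{293965}$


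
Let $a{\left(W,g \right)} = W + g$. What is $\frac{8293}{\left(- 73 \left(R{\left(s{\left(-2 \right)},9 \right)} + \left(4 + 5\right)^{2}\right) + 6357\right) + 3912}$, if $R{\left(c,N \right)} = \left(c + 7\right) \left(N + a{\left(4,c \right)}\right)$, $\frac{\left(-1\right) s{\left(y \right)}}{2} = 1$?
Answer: $\frac{8293}{341} \approx 24.32$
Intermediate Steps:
$s{\left(y \right)} = -2$ ($s{\left(y \right)} = \left(-2\right) 1 = -2$)
$R{\left(c,N \right)} = \left(7 + c\right) \left(4 + N + c\right)$ ($R{\left(c,N \right)} = \left(c + 7\right) \left(N + \left(4 + c\right)\right) = \left(7 + c\right) \left(4 + N + c\right)$)
$\frac{8293}{\left(- 73 \left(R{\left(s{\left(-2 \right)},9 \right)} + \left(4 + 5\right)^{2}\right) + 6357\right) + 3912} = \frac{8293}{\left(- 73 \left(\left(28 + \left(-2\right)^{2} + 7 \cdot 9 + 11 \left(-2\right) + 9 \left(-2\right)\right) + \left(4 + 5\right)^{2}\right) + 6357\right) + 3912} = \frac{8293}{\left(- 73 \left(\left(28 + 4 + 63 - 22 - 18\right) + 9^{2}\right) + 6357\right) + 3912} = \frac{8293}{\left(- 73 \left(55 + 81\right) + 6357\right) + 3912} = \frac{8293}{\left(\left(-73\right) 136 + 6357\right) + 3912} = \frac{8293}{\left(-9928 + 6357\right) + 3912} = \frac{8293}{-3571 + 3912} = \frac{8293}{341}$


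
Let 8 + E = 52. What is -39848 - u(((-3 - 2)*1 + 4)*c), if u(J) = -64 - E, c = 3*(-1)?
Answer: -39740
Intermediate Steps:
E = 44 (E = -8 + 52 = 44)
c = -3
u(J) = -108 (u(J) = -64 - 1*44 = -64 - 44 = -108)
-39848 - u(((-3 - 2)*1 + 4)*c) = -39848 - 1*(-108) = -39848 + 108 = -39740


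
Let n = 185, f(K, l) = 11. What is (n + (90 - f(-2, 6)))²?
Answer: 69696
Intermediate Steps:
(n + (90 - f(-2, 6)))² = (185 + (90 - 1*11))² = (185 + (90 - 11))² = (185 + 79)² = 264² = 69696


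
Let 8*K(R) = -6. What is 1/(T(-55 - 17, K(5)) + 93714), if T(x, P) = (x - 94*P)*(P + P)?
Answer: 4/374865 ≈ 1.0671e-5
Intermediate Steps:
K(R) = -3/4 (K(R) = (1/8)*(-6) = -3/4)
T(x, P) = 2*P*(x - 94*P) (T(x, P) = (x - 94*P)*(2*P) = 2*P*(x - 94*P))
1/(T(-55 - 17, K(5)) + 93714) = 1/(2*(-3/4)*((-55 - 17) - 94*(-3/4)) + 93714) = 1/(2*(-3/4)*(-72 + 141/2) + 93714) = 1/(2*(-3/4)*(-3/2) + 93714) = 1/(9/4 + 93714) = 1/(374865/4) = 4/374865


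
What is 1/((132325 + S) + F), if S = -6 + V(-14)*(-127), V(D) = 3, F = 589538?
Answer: 1/721476 ≈ 1.3860e-6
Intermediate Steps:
S = -387 (S = -6 + 3*(-127) = -6 - 381 = -387)
1/((132325 + S) + F) = 1/((132325 - 387) + 589538) = 1/(131938 + 589538) = 1/721476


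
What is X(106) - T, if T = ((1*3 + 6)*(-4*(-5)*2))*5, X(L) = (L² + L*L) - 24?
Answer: 20648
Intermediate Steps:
X(L) = -24 + 2*L² (X(L) = (L² + L²) - 24 = 2*L² - 24 = -24 + 2*L²)
T = 1800 (T = ((3 + 6)*(20*2))*5 = (9*40)*5 = 360*5 = 1800)
X(106) - T = (-24 + 2*106²) - 1*1800 = (-24 + 2*11236) - 1800 = (-24 + 22472) - 1800 = 22448 - 1800 = 20648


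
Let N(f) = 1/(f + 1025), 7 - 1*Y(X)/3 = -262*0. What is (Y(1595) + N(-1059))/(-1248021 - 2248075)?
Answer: -713/118867264 ≈ -5.9983e-6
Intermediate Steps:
Y(X) = 21 (Y(X) = 21 - (-786)*0 = 21 - 3*0 = 21 + 0 = 21)
N(f) = 1/(1025 + f)
(Y(1595) + N(-1059))/(-1248021 - 2248075) = (21 + 1/(1025 - 1059))/(-1248021 - 2248075) = (21 + 1/(-34))/(-3496096) = (21 - 1/34)*(-1/3496096) = (713/34)*(-1/3496096) = -713/118867264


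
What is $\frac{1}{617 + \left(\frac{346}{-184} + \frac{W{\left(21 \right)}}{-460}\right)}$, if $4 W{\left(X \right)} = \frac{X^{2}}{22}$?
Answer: $\frac{40480}{24899599} \approx 0.0016257$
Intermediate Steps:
$W{\left(X \right)} = \frac{X^{2}}{88}$ ($W{\left(X \right)} = \frac{X^{2} \cdot \frac{1}{22}}{4} = \frac{\frac{1}{22} X^{2}}{4} = \frac{X^{2}}{88}$)
$\frac{1}{617 + \left(\frac{346}{-184} + \frac{W{\left(21 \right)}}{-460}\right)} = \frac{1}{617 + \left(\frac{346}{-184} + \frac{\frac{1}{88} \cdot 21^{2}}{-460}\right)} = \frac{1}{617 + \left(346 \left(- \frac{1}{184}\right) + \frac{1}{88} \cdot 441 \left(- \frac{1}{460}\right)\right)} = \frac{1}{617 + \left(- \frac{173}{92} + \frac{441}{88} \left(- \frac{1}{460}\right)\right)} = \frac{1}{617 - \frac{76561}{40480}} = \frac{1}{\frac{24899599}{40480}} = \frac{40480}{24899599}$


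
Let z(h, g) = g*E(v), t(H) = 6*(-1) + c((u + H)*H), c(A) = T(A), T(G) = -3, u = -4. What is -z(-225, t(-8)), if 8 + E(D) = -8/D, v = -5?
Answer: -288/5 ≈ -57.600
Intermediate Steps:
c(A) = -3
E(D) = -8 - 8/D
t(H) = -9 (t(H) = 6*(-1) - 3 = -6 - 3 = -9)
z(h, g) = -32*g/5 (z(h, g) = g*(-8 - 8/(-5)) = g*(-8 - 8*(-1/5)) = g*(-8 + 8/5) = g*(-32/5) = -32*g/5)
-z(-225, t(-8)) = -(-32)*(-9)/5 = -1*288/5 = -288/5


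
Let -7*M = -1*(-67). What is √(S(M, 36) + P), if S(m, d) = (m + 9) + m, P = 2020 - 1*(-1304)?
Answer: √162379/7 ≈ 57.566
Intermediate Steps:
M = -67/7 (M = -(-1)*(-67)/7 = -⅐*67 = -67/7 ≈ -9.5714)
P = 3324 (P = 2020 + 1304 = 3324)
S(m, d) = 9 + 2*m (S(m, d) = (9 + m) + m = 9 + 2*m)
√(S(M, 36) + P) = √((9 + 2*(-67/7)) + 3324) = √((9 - 134/7) + 3324) = √(-71/7 + 3324) = √(23197/7) = √162379/7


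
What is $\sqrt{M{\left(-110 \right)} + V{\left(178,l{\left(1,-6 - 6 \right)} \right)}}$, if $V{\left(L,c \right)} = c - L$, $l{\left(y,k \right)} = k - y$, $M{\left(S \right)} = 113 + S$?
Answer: $2 i \sqrt{47} \approx 13.711 i$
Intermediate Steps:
$\sqrt{M{\left(-110 \right)} + V{\left(178,l{\left(1,-6 - 6 \right)} \right)}} = \sqrt{\left(113 - 110\right) - 191} = \sqrt{3 - 191} = \sqrt{-188} = 2 i \sqrt{47}$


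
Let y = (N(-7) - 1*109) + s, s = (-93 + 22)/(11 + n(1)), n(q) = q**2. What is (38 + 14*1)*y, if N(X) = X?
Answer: -19019/3 ≈ -6339.7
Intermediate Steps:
s = -71/12 (s = (-93 + 22)/(11 + 1**2) = -71/(11 + 1) = -71/12 ≈ -5.9167)
y = -1463/12 (y = (-7 - 1*109) - 71/12 = (-7 - 109) - 71/12 = -116 - 71/12 = -1463/12 ≈ -121.92)
(38 + 14*1)*y = (38 + 14*1)*(-1463/12) = (38 + 14)*(-1463/12) = 52*(-1463/12) = -19019/3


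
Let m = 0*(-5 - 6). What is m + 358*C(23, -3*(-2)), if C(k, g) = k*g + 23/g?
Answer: 152329/3 ≈ 50776.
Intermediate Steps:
m = 0 (m = 0*(-11) = 0)
C(k, g) = 23/g + g*k (C(k, g) = g*k + 23/g = 23/g + g*k)
m + 358*C(23, -3*(-2)) = 0 + 358*(23/((-3*(-2))) - 3*(-2)*23) = 0 + 358*(23/6 + 6*23) = 0 + 358*(23*(⅙) + 138) = 0 + 358*(23/6 + 138) = 0 + 358*(851/6) = 0 + 152329/3 = 152329/3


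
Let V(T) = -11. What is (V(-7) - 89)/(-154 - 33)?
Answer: 100/187 ≈ 0.53476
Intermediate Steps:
(V(-7) - 89)/(-154 - 33) = (-11 - 89)/(-154 - 33) = -100/(-187) = -100*(-1/187) = 100/187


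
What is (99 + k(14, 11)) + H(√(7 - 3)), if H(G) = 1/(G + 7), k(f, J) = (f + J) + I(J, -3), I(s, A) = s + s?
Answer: 1315/9 ≈ 146.11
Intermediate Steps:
I(s, A) = 2*s
k(f, J) = f + 3*J (k(f, J) = (f + J) + 2*J = (J + f) + 2*J = f + 3*J)
H(G) = 1/(7 + G)
(99 + k(14, 11)) + H(√(7 - 3)) = (99 + (14 + 3*11)) + 1/(7 + √(7 - 3)) = (99 + (14 + 33)) + 1/(7 + √4) = (99 + 47) + 1/(7 + 2) = 146 + 1/9 = 146 + ⅑ = 1315/9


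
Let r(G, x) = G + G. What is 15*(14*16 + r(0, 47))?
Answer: 3360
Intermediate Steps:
r(G, x) = 2*G
15*(14*16 + r(0, 47)) = 15*(14*16 + 2*0) = 15*(224 + 0) = 15*224 = 3360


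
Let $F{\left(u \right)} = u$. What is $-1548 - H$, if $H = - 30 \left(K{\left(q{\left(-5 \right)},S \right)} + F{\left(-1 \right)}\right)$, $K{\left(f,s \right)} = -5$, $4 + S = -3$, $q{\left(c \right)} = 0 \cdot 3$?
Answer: $-1728$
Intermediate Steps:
$q{\left(c \right)} = 0$
$S = -7$ ($S = -4 - 3 = -7$)
$H = 180$ ($H = - 30 \left(-5 - 1\right) = \left(-30\right) \left(-6\right) = 180$)
$-1548 - H = -1548 - 180 = -1728$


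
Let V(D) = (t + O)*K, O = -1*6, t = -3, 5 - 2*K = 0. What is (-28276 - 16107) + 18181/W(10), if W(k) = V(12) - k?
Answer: -2921257/65 ≈ -44942.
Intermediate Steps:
K = 5/2 (K = 5/2 - ½*0 = 5/2 + 0 = 5/2 ≈ 2.5000)
O = -6
V(D) = -45/2 (V(D) = (-3 - 6)*(5/2) = -9*5/2 = -45/2)
W(k) = -45/2 - k
(-28276 - 16107) + 18181/W(10) = (-28276 - 16107) + 18181/(-45/2 - 1*10) = -44383 + 18181/(-45/2 - 10) = -44383 + 18181/(-65/2) = -44383 + 18181*(-2/65) = -44383 - 36362/65 = -2921257/65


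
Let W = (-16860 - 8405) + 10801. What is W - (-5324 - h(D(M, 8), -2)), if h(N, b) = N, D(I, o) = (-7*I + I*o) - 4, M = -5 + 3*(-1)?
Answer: -9152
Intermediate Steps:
M = -8 (M = -5 - 3 = -8)
D(I, o) = -4 - 7*I + I*o
W = -14464 (W = -25265 + 10801 = -14464)
W - (-5324 - h(D(M, 8), -2)) = -14464 - (-5324 - (-4 - 7*(-8) - 8*8)) = -14464 - (-5324 - (-4 + 56 - 64)) = -14464 - (-5324 - 1*(-12)) = -14464 - (-5324 + 12) = -14464 - 1*(-5312) = -14464 + 5312 = -9152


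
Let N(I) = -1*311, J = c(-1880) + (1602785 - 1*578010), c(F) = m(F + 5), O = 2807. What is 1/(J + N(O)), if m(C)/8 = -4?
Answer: 1/1024432 ≈ 9.7615e-7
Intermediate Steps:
m(C) = -32 (m(C) = 8*(-4) = -32)
c(F) = -32
J = 1024743 (J = -32 + (1602785 - 1*578010) = -32 + (1602785 - 578010) = -32 + 1024775 = 1024743)
N(I) = -311
1/(J + N(O)) = 1/(1024743 - 311) = 1/1024432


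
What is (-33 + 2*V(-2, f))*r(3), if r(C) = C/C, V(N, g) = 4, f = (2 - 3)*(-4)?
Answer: -25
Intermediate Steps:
f = 4 (f = -1*(-4) = 4)
r(C) = 1
(-33 + 2*V(-2, f))*r(3) = (-33 + 2*4)*1 = (-33 + 8)*1 = -25*1 = -25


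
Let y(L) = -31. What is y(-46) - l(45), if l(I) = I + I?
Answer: -121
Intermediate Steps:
l(I) = 2*I
y(-46) - l(45) = -31 - 2*45 = -31 - 1*90 = -31 - 90 = -121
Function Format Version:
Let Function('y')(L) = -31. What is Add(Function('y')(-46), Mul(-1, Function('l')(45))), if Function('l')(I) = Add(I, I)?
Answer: -121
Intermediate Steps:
Function('l')(I) = Mul(2, I)
Add(Function('y')(-46), Mul(-1, Function('l')(45))) = Add(-31, Mul(-1, Mul(2, 45))) = Add(-31, Mul(-1, 90)) = Add(-31, -90) = -121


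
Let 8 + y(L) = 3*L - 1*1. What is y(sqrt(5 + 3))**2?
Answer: 153 - 108*sqrt(2) ≈ 0.26494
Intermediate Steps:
y(L) = -9 + 3*L (y(L) = -8 + (3*L - 1*1) = -8 + (3*L - 1) = -8 + (-1 + 3*L) = -9 + 3*L)
y(sqrt(5 + 3))**2 = (-9 + 3*sqrt(5 + 3))**2 = (-9 + 3*sqrt(8))**2 = (-9 + 3*(2*sqrt(2)))**2 = (-9 + 6*sqrt(2))**2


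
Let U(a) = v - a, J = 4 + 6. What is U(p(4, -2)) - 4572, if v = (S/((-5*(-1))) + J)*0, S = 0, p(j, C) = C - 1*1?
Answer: -4569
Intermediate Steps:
p(j, C) = -1 + C (p(j, C) = C - 1 = -1 + C)
J = 10
v = 0 (v = (0/((-5*(-1))) + 10)*0 = (0/5 + 10)*0 = (0*(⅕) + 10)*0 = (0 + 10)*0 = 10*0 = 0)
U(a) = -a (U(a) = 0 - a = -a)
U(p(4, -2)) - 4572 = -(-1 - 2) - 4572 = -1*(-3) - 4572 = 3 - 4572 = -4569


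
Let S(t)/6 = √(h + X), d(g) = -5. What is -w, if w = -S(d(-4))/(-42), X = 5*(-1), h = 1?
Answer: -2*I/7 ≈ -0.28571*I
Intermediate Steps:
X = -5
S(t) = 12*I (S(t) = 6*√(1 - 5) = 6*√(-4) = 6*(2*I) = 12*I)
w = 2*I/7 (w = -12*I/(-42) = -12*I*(-1/42) = 2*I/7 ≈ 0.28571*I)
-w = -2*I/7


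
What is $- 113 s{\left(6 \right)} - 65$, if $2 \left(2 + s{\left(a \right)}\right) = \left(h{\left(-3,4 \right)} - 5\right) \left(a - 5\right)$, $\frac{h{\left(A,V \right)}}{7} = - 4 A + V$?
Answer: $- \frac{11769}{2} \approx -5884.5$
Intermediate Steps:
$h{\left(A,V \right)} = - 28 A + 7 V$ ($h{\left(A,V \right)} = 7 \left(- 4 A + V\right) = 7 \left(V - 4 A\right) = - 28 A + 7 V$)
$s{\left(a \right)} = - \frac{539}{2} + \frac{107 a}{2}$ ($s{\left(a \right)} = -2 + \frac{\left(\left(\left(-28\right) \left(-3\right) + 7 \cdot 4\right) - 5\right) \left(a - 5\right)}{2} = -2 + \frac{\left(\left(84 + 28\right) - 5\right) \left(-5 + a\right)}{2} = -2 + \frac{\left(112 - 5\right) \left(-5 + a\right)}{2} = -2 + \frac{107 \left(-5 + a\right)}{2} = -2 + \frac{-535 + 107 a}{2} = -2 + \left(- \frac{535}{2} + \frac{107 a}{2}\right) = - \frac{539}{2} + \frac{107 a}{2}$)
$- 113 s{\left(6 \right)} - 65 = - 113 \left(- \frac{539}{2} + \frac{107}{2} \cdot 6\right) - 65 = - 113 \left(- \frac{539}{2} + 321\right) - 65 = \left(-113\right) \frac{103}{2} - 65 = - \frac{11639}{2} - 65 = - \frac{11769}{2}$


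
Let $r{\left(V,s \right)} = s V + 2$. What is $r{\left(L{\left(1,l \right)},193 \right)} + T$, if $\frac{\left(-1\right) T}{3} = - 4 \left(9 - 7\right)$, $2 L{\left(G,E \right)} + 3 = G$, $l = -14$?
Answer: $-167$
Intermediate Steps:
$L{\left(G,E \right)} = - \frac{3}{2} + \frac{G}{2}$
$r{\left(V,s \right)} = 2 + V s$ ($r{\left(V,s \right)} = V s + 2 = 2 + V s$)
$T = 24$ ($T = - 3 \left(- 4 \left(9 - 7\right)\right) = - 3 \left(\left(-4\right) 2\right) = \left(-3\right) \left(-8\right) = 24$)
$r{\left(L{\left(1,l \right)},193 \right)} + T = \left(2 + \left(- \frac{3}{2} + \frac{1}{2} \cdot 1\right) 193\right) + 24 = \left(2 + \left(- \frac{3}{2} + \frac{1}{2}\right) 193\right) + 24 = \left(2 - 193\right) + 24 = -191 + 24 = -167$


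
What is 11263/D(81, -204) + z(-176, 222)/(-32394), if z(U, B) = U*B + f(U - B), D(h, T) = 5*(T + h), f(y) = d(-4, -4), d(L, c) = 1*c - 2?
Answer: -56803442/3320385 ≈ -17.107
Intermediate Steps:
d(L, c) = -2 + c (d(L, c) = c - 2 = -2 + c)
f(y) = -6 (f(y) = -2 - 4 = -6)
D(h, T) = 5*T + 5*h
z(U, B) = -6 + B*U (z(U, B) = U*B - 6 = B*U - 6 = -6 + B*U)
11263/D(81, -204) + z(-176, 222)/(-32394) = 11263/(5*(-204) + 5*81) + (-6 + 222*(-176))/(-32394) = 11263/(-1020 + 405) + (-6 - 39072)*(-1/32394) = 11263/(-615) - 39078*(-1/32394) = 11263*(-1/615) + 6513/5399 = -11263/615 + 6513/5399 = -56803442/3320385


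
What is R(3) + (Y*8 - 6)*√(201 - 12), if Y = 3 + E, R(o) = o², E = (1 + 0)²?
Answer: 9 + 78*√21 ≈ 366.44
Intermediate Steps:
E = 1 (E = 1² = 1)
Y = 4 (Y = 3 + 1 = 4)
R(3) + (Y*8 - 6)*√(201 - 12) = 3² + (4*8 - 6)*√(201 - 12) = 9 + (32 - 6)*√189 = 9 + 26*(3*√21) = 9 + 78*√21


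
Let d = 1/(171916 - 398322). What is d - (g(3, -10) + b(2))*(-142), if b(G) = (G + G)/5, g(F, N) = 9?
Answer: 1575332943/1132030 ≈ 1391.6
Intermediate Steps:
b(G) = 2*G/5 (b(G) = (2*G)*(⅕) = 2*G/5)
d = -1/226406 (d = 1/(-226406) = -1/226406 ≈ -4.4168e-6)
d - (g(3, -10) + b(2))*(-142) = -1/226406 - (9 + (⅖)*2)*(-142) = -1/226406 - (9 + ⅘)*(-142) = -1/226406 - 49*(-142)/5 = -1/226406 - 1*(-6958/5) = -1/226406 + 6958/5 = 1575332943/1132030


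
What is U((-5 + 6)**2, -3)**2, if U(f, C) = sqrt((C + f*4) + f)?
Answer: 2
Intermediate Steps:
U(f, C) = sqrt(C + 5*f) (U(f, C) = sqrt((C + 4*f) + f) = sqrt(C + 5*f))
U((-5 + 6)**2, -3)**2 = (sqrt(-3 + 5*(-5 + 6)**2))**2 = (sqrt(-3 + 5*1**2))**2 = (sqrt(-3 + 5*1))**2 = (sqrt(-3 + 5))**2 = (sqrt(2))**2 = 2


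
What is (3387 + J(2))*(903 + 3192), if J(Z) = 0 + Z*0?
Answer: 13869765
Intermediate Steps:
J(Z) = 0 (J(Z) = 0 + 0 = 0)
(3387 + J(2))*(903 + 3192) = (3387 + 0)*(903 + 3192) = 3387*4095 = 13869765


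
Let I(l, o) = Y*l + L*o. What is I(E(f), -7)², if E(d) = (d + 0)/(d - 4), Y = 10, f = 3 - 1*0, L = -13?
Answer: 3721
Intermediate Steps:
f = 3 (f = 3 + 0 = 3)
E(d) = d/(-4 + d)
I(l, o) = -13*o + 10*l (I(l, o) = 10*l - 13*o = -13*o + 10*l)
I(E(f), -7)² = (-13*(-7) + 10*(3/(-4 + 3)))² = (91 + 10*(3/(-1)))² = (91 + 10*(3*(-1)))² = (91 + 10*(-3))² = (91 - 30)² = 61² = 3721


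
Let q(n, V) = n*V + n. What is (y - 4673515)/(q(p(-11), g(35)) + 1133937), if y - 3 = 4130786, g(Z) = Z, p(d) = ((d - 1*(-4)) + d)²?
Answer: -542726/1145601 ≈ -0.47375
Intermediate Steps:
p(d) = (4 + 2*d)² (p(d) = ((d + 4) + d)² = ((4 + d) + d)² = (4 + 2*d)²)
y = 4130789 (y = 3 + 4130786 = 4130789)
q(n, V) = n + V*n (q(n, V) = V*n + n = n + V*n)
(y - 4673515)/(q(p(-11), g(35)) + 1133937) = (4130789 - 4673515)/((4*(2 - 11)²)*(1 + 35) + 1133937) = -542726/((4*(-9)²)*36 + 1133937) = -542726/((4*81)*36 + 1133937) = -542726/(324*36 + 1133937) = -542726/(11664 + 1133937) = -542726/1145601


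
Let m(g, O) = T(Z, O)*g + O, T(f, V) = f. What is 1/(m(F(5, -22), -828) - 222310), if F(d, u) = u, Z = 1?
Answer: -1/223160 ≈ -4.4811e-6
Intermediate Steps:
m(g, O) = O + g (m(g, O) = 1*g + O = g + O = O + g)
1/(m(F(5, -22), -828) - 222310) = 1/((-828 - 22) - 222310) = 1/(-850 - 222310) = 1/(-223160) = -1/223160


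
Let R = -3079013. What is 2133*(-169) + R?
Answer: -3439490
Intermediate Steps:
2133*(-169) + R = 2133*(-169) - 3079013 = -360477 - 3079013 = -3439490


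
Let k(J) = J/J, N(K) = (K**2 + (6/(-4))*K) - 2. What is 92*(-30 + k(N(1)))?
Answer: -2668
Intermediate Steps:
N(K) = -2 + K**2 - 3*K/2 (N(K) = (K**2 + (6*(-1/4))*K) - 2 = (K**2 - 3*K/2) - 2 = -2 + K**2 - 3*K/2)
k(J) = 1
92*(-30 + k(N(1))) = 92*(-30 + 1) = 92*(-29) = -2668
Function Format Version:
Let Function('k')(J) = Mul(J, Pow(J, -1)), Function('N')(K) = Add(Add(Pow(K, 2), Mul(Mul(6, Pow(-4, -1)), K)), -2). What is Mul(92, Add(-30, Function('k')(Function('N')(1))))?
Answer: -2668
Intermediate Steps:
Function('N')(K) = Add(-2, Pow(K, 2), Mul(Rational(-3, 2), K)) (Function('N')(K) = Add(Add(Pow(K, 2), Mul(Mul(6, Rational(-1, 4)), K)), -2) = Add(Add(Pow(K, 2), Mul(Rational(-3, 2), K)), -2) = Add(-2, Pow(K, 2), Mul(Rational(-3, 2), K)))
Function('k')(J) = 1
Mul(92, Add(-30, Function('k')(Function('N')(1)))) = Mul(92, Add(-30, 1)) = Mul(92, -29) = -2668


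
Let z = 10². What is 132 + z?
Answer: 232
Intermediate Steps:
z = 100
132 + z = 132 + 100 = 232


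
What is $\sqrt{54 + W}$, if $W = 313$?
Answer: $\sqrt{367} \approx 19.157$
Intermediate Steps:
$\sqrt{54 + W} = \sqrt{54 + 313} = \sqrt{367}$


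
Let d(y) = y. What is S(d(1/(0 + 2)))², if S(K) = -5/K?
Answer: 100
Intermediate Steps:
S(d(1/(0 + 2)))² = (-5/(1/(0 + 2)))² = (-5/(1/2))² = (-5/½)² = (-5*2)² = (-10)² = 100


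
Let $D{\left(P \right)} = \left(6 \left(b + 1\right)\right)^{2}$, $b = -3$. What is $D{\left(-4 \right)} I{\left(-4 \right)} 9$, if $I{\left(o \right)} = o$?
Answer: $-5184$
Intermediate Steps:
$D{\left(P \right)} = 144$ ($D{\left(P \right)} = \left(6 \left(-3 + 1\right)\right)^{2} = \left(6 \left(-2\right)\right)^{2} = \left(-12\right)^{2} = 144$)
$D{\left(-4 \right)} I{\left(-4 \right)} 9 = 144 \left(-4\right) 9 = \left(-576\right) 9 = -5184$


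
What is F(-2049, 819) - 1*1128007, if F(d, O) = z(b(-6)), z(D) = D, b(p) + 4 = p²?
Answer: -1127975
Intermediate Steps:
b(p) = -4 + p²
F(d, O) = 32 (F(d, O) = -4 + (-6)² = -4 + 36 = 32)
F(-2049, 819) - 1*1128007 = 32 - 1*1128007 = 32 - 1128007 = -1127975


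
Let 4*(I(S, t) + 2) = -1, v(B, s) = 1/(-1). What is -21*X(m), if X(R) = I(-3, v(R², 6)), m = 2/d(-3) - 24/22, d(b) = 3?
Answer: 189/4 ≈ 47.250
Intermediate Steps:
v(B, s) = -1 (v(B, s) = 1*(-1) = -1)
m = -14/33 (m = 2/3 - 24/22 = 2*(⅓) - 24*1/22 = ⅔ - 12/11 = -14/33 ≈ -0.42424)
I(S, t) = -9/4 (I(S, t) = -2 + (¼)*(-1) = -2 - ¼ = -9/4)
X(R) = -9/4
-21*X(m) = -21*(-9/4) = 189/4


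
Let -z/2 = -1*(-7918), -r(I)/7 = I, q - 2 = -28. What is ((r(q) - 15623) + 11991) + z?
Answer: -19286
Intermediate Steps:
q = -26 (q = 2 - 28 = -26)
r(I) = -7*I
z = -15836 (z = -(-2)*(-7918) = -2*7918 = -15836)
((r(q) - 15623) + 11991) + z = ((-7*(-26) - 15623) + 11991) - 15836 = ((182 - 15623) + 11991) - 15836 = (-15441 + 11991) - 15836 = -3450 - 15836 = -19286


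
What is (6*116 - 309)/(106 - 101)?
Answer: 387/5 ≈ 77.400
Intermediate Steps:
(6*116 - 309)/(106 - 101) = (696 - 309)/5 = (⅕)*387 = 387/5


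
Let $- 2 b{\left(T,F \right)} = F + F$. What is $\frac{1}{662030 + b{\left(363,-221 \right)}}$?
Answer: $\frac{1}{662251} \approx 1.51 \cdot 10^{-6}$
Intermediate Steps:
$b{\left(T,F \right)} = - F$ ($b{\left(T,F \right)} = - \frac{F + F}{2} = - \frac{2 F}{2} = - F$)
$\frac{1}{662030 + b{\left(363,-221 \right)}} = \frac{1}{662030 - -221} = \frac{1}{662030 + 221} = \frac{1}{662251}$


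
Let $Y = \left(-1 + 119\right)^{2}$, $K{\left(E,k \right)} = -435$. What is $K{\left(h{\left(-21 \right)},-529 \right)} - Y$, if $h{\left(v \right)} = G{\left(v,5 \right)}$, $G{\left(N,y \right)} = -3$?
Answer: $-14359$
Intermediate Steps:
$h{\left(v \right)} = -3$
$Y = 13924$ ($Y = 118^{2} = 13924$)
$K{\left(h{\left(-21 \right)},-529 \right)} - Y = -435 - 13924 = -14359$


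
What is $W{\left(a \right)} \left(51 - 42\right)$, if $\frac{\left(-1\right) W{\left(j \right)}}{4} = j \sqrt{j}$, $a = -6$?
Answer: $216 i \sqrt{6} \approx 529.09 i$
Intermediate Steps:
$W{\left(j \right)} = - 4 j^{\frac{3}{2}}$ ($W{\left(j \right)} = - 4 j \sqrt{j} = - 4 j^{\frac{3}{2}}$)
$W{\left(a \right)} \left(51 - 42\right) = - 4 \left(-6\right)^{\frac{3}{2}} \left(51 - 42\right) = - 4 \left(- 6 i \sqrt{6}\right) 9 = 24 i \sqrt{6} \cdot 9 = 216 i \sqrt{6}$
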